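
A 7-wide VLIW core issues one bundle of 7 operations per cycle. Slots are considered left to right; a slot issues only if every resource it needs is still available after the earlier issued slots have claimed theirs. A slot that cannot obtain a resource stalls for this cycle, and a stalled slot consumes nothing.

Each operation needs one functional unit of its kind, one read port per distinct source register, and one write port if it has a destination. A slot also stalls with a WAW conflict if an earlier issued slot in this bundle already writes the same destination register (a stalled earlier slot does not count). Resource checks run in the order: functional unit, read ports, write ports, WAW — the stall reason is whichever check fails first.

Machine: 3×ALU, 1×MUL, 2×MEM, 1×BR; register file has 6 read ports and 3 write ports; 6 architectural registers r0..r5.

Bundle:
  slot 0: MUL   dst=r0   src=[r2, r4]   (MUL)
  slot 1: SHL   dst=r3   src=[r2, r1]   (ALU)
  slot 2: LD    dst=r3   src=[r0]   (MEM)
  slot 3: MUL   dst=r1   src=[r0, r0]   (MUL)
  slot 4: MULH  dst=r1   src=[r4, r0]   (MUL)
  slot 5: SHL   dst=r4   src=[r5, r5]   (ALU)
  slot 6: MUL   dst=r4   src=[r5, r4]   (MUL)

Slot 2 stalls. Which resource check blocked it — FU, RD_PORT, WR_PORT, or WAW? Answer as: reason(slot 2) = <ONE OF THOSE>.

reason(slot 2) = WAW

#0 MUL src=r2,r4 dispatched  <A:3 Mu:0 Ld:2 B:1 rd:4 wr:2>
#1 ALU src=r2,r1 dispatched  <A:2 Mu:0 Ld:2 B:1 rd:2 wr:1>
#2 MEM src=r0 held:WAW  <A:2 Mu:0 Ld:2 B:1 rd:2 wr:1>
#3 MUL src=r0,r0 held:FU  <A:2 Mu:0 Ld:2 B:1 rd:2 wr:1>
#4 MUL src=r4,r0 held:FU  <A:2 Mu:0 Ld:2 B:1 rd:2 wr:1>
#5 ALU src=r5,r5 dispatched  <A:1 Mu:0 Ld:2 B:1 rd:1 wr:0>
#6 MUL src=r5,r4 held:FU  <A:1 Mu:0 Ld:2 B:1 rd:1 wr:0>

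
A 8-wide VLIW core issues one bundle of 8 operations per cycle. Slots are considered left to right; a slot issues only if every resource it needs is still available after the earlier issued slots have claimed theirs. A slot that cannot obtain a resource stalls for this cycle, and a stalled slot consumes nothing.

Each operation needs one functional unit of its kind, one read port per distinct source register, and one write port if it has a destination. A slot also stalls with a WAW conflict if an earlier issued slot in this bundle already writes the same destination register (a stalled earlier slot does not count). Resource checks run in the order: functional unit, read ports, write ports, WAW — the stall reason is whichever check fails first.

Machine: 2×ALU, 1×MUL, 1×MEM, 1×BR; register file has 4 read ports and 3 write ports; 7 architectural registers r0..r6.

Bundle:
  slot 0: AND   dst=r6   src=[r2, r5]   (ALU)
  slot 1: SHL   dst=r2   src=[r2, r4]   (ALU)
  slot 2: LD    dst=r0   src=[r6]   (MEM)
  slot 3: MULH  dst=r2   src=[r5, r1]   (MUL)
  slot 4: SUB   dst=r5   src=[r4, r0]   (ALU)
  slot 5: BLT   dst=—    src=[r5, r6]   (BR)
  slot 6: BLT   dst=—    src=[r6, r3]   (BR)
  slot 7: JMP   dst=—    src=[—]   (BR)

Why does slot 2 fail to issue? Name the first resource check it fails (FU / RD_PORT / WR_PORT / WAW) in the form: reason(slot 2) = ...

reason(slot 2) = RD_PORT

  0. ALU→r6 ⇒ go  {1A/1Mu/1Ld/1B | 2r 2w}
  1. ALU→r2 ⇒ go  {0A/1Mu/1Ld/1B | 0r 1w}
  2. MEM→r0 ⇒ no(RD_PORT)  {0A/1Mu/1Ld/1B | 0r 1w}
  3. MUL→r2 ⇒ no(RD_PORT)  {0A/1Mu/1Ld/1B | 0r 1w}
  4. ALU→r5 ⇒ no(FU)  {0A/1Mu/1Ld/1B | 0r 1w}
  5. BR ⇒ no(RD_PORT)  {0A/1Mu/1Ld/1B | 0r 1w}
  6. BR ⇒ no(RD_PORT)  {0A/1Mu/1Ld/1B | 0r 1w}
  7. BR ⇒ go  {0A/1Mu/1Ld/0B | 0r 1w}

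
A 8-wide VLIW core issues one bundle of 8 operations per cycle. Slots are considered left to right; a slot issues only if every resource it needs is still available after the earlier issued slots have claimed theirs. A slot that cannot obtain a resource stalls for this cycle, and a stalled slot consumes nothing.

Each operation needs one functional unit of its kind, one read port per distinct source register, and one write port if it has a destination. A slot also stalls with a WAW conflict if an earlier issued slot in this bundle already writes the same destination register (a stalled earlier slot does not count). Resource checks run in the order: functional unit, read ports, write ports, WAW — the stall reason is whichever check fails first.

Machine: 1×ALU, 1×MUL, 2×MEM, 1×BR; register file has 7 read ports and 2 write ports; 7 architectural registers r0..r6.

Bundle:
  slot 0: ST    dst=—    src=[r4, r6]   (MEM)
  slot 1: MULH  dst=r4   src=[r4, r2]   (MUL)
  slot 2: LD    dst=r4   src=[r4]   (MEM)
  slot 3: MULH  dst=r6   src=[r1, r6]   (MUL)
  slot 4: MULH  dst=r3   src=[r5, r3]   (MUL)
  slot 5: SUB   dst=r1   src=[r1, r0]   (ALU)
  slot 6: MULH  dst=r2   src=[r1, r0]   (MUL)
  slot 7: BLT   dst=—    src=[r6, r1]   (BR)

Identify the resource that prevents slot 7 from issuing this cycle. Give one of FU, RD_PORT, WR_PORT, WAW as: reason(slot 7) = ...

reason(slot 7) = RD_PORT

#0 MEM src=r4,r6 dispatched  <A:1 Mu:1 Ld:1 B:1 rd:5 wr:2>
#1 MUL src=r4,r2 dispatched  <A:1 Mu:0 Ld:1 B:1 rd:3 wr:1>
#2 MEM src=r4 held:WAW  <A:1 Mu:0 Ld:1 B:1 rd:3 wr:1>
#3 MUL src=r1,r6 held:FU  <A:1 Mu:0 Ld:1 B:1 rd:3 wr:1>
#4 MUL src=r5,r3 held:FU  <A:1 Mu:0 Ld:1 B:1 rd:3 wr:1>
#5 ALU src=r1,r0 dispatched  <A:0 Mu:0 Ld:1 B:1 rd:1 wr:0>
#6 MUL src=r1,r0 held:FU  <A:0 Mu:0 Ld:1 B:1 rd:1 wr:0>
#7 BR src=r6,r1 held:RD_PORT  <A:0 Mu:0 Ld:1 B:1 rd:1 wr:0>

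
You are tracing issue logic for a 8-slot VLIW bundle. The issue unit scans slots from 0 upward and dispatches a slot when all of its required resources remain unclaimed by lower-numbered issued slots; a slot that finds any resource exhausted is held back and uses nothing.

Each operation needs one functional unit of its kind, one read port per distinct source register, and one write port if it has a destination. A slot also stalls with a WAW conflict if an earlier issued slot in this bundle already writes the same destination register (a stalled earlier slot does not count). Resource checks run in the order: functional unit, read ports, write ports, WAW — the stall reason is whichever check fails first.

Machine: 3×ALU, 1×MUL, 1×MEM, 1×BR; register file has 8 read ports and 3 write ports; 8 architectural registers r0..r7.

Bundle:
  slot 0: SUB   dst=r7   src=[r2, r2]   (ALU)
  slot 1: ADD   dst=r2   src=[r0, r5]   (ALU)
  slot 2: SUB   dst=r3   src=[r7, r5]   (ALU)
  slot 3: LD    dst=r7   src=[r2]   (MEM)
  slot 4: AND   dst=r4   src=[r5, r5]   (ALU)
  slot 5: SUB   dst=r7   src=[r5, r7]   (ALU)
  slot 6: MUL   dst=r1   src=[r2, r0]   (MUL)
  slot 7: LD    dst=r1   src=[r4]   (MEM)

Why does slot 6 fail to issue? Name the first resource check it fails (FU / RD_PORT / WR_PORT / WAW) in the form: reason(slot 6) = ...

  0. ALU→r7 ⇒ go  {2A/1Mu/1Ld/1B | 7r 2w}
  1. ALU→r2 ⇒ go  {1A/1Mu/1Ld/1B | 5r 1w}
  2. ALU→r3 ⇒ go  {0A/1Mu/1Ld/1B | 3r 0w}
  3. MEM→r7 ⇒ no(WR_PORT)  {0A/1Mu/1Ld/1B | 3r 0w}
  4. ALU→r4 ⇒ no(FU)  {0A/1Mu/1Ld/1B | 3r 0w}
  5. ALU→r7 ⇒ no(FU)  {0A/1Mu/1Ld/1B | 3r 0w}
  6. MUL→r1 ⇒ no(WR_PORT)  {0A/1Mu/1Ld/1B | 3r 0w}
  7. MEM→r1 ⇒ no(WR_PORT)  {0A/1Mu/1Ld/1B | 3r 0w}

reason(slot 6) = WR_PORT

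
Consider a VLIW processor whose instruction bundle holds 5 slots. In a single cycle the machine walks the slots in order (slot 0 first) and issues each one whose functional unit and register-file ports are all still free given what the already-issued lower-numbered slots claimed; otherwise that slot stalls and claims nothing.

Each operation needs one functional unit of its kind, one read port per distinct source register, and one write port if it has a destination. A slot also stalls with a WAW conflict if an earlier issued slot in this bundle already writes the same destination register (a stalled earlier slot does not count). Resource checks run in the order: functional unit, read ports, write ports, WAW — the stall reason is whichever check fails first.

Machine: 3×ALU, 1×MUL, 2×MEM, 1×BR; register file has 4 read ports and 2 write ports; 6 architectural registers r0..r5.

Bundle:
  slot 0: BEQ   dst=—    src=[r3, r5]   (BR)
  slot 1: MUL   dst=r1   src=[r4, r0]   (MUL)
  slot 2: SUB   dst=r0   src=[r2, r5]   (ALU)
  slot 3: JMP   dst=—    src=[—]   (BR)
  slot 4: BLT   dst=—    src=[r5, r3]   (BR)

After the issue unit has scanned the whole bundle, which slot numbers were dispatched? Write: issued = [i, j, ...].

issued = [0, 1]

#0 BR src=r3,r5 dispatched  <A:3 Mu:1 Ld:2 B:0 rd:2 wr:2>
#1 MUL src=r4,r0 dispatched  <A:3 Mu:0 Ld:2 B:0 rd:0 wr:1>
#2 ALU src=r2,r5 held:RD_PORT  <A:3 Mu:0 Ld:2 B:0 rd:0 wr:1>
#3 BR src=- held:FU  <A:3 Mu:0 Ld:2 B:0 rd:0 wr:1>
#4 BR src=r5,r3 held:FU  <A:3 Mu:0 Ld:2 B:0 rd:0 wr:1>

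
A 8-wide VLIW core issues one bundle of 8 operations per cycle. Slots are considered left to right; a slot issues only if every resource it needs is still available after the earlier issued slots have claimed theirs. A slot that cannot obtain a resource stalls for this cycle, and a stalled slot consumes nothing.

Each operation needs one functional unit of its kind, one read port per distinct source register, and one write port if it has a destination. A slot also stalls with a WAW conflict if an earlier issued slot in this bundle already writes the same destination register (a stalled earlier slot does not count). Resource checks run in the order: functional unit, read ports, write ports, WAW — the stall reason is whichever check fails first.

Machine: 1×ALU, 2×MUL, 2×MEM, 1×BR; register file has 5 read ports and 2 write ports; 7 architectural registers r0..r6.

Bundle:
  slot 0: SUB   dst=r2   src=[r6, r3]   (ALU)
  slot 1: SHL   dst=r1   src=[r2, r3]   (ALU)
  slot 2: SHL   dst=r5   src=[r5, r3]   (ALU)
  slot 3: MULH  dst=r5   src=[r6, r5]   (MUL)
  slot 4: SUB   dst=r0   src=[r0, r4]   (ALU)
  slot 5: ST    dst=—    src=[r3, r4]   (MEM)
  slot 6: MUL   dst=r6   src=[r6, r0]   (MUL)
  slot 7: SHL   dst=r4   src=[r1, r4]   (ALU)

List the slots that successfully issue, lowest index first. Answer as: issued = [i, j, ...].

issued = [0, 3]

slot 0 (ALU): ISSUE — free A0,Mu2,Ld2,B1 rp3 wp1
slot 1 (ALU): stall FU — free A0,Mu2,Ld2,B1 rp3 wp1
slot 2 (ALU): stall FU — free A0,Mu2,Ld2,B1 rp3 wp1
slot 3 (MUL): ISSUE — free A0,Mu1,Ld2,B1 rp1 wp0
slot 4 (ALU): stall FU — free A0,Mu1,Ld2,B1 rp1 wp0
slot 5 (MEM): stall RD_PORT — free A0,Mu1,Ld2,B1 rp1 wp0
slot 6 (MUL): stall RD_PORT — free A0,Mu1,Ld2,B1 rp1 wp0
slot 7 (ALU): stall FU — free A0,Mu1,Ld2,B1 rp1 wp0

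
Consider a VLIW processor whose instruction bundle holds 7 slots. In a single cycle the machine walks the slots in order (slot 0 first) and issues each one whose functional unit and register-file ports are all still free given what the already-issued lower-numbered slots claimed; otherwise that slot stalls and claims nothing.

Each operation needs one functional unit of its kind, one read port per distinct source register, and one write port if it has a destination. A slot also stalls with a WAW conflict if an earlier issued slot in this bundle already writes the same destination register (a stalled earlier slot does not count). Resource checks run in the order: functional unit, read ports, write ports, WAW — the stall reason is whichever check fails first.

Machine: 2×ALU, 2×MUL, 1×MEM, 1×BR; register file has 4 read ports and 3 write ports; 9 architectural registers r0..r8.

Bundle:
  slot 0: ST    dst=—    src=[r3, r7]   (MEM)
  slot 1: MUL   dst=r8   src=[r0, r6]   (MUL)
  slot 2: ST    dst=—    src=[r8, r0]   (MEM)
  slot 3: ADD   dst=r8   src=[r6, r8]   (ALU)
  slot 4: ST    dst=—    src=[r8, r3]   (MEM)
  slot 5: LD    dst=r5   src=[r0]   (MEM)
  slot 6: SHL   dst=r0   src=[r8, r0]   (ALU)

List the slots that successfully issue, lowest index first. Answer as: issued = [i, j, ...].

(0) want 1×MEM +2rd +0wr — yes → AL2|MU2|ME0|BR1|rd2|wr3
(1) want 1×MUL +2rd +1wr — yes → AL2|MU1|ME0|BR1|rd0|wr2
(2) want 1×MEM +2rd +0wr — FU → AL2|MU1|ME0|BR1|rd0|wr2
(3) want 1×ALU +2rd +1wr — RD_PORT → AL2|MU1|ME0|BR1|rd0|wr2
(4) want 1×MEM +2rd +0wr — FU → AL2|MU1|ME0|BR1|rd0|wr2
(5) want 1×MEM +1rd +1wr — FU → AL2|MU1|ME0|BR1|rd0|wr2
(6) want 1×ALU +2rd +1wr — RD_PORT → AL2|MU1|ME0|BR1|rd0|wr2

issued = [0, 1]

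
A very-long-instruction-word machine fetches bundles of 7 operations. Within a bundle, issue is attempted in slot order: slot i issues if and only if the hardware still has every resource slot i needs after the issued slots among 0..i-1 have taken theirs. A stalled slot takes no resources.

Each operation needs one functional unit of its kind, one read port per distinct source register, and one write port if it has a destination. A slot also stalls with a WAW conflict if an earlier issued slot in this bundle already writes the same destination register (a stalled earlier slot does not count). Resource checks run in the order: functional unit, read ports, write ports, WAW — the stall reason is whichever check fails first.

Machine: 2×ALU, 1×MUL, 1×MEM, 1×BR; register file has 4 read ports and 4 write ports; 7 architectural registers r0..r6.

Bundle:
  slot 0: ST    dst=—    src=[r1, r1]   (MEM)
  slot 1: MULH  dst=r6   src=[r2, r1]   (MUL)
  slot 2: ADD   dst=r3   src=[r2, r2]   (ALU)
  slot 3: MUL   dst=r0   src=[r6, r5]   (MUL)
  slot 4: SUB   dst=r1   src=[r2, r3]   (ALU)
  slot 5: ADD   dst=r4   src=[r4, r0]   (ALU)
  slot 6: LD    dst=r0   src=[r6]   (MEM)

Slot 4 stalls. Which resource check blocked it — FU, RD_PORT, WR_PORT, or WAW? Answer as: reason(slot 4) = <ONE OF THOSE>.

  0. MEM ⇒ go  {2A/1Mu/0Ld/1B | 3r 4w}
  1. MUL→r6 ⇒ go  {2A/0Mu/0Ld/1B | 1r 3w}
  2. ALU→r3 ⇒ go  {1A/0Mu/0Ld/1B | 0r 2w}
  3. MUL→r0 ⇒ no(FU)  {1A/0Mu/0Ld/1B | 0r 2w}
  4. ALU→r1 ⇒ no(RD_PORT)  {1A/0Mu/0Ld/1B | 0r 2w}
  5. ALU→r4 ⇒ no(RD_PORT)  {1A/0Mu/0Ld/1B | 0r 2w}
  6. MEM→r0 ⇒ no(FU)  {1A/0Mu/0Ld/1B | 0r 2w}

reason(slot 4) = RD_PORT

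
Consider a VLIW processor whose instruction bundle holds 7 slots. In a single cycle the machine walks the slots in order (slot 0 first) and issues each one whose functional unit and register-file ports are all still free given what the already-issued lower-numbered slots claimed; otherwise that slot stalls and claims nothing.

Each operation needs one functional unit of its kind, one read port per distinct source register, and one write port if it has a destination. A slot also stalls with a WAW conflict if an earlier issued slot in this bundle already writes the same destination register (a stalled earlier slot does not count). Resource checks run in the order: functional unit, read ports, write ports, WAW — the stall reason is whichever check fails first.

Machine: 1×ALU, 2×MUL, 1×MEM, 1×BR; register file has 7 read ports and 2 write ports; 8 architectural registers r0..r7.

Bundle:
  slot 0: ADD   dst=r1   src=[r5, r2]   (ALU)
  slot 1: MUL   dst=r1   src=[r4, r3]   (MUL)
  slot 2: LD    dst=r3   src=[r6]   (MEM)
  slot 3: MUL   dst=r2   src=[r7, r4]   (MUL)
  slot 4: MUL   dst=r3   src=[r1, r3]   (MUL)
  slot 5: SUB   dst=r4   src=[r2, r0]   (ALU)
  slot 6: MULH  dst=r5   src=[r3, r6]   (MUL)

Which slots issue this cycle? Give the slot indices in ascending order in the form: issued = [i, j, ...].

  0. ALU→r1 ⇒ go  {0A/2Mu/1Ld/1B | 5r 1w}
  1. MUL→r1 ⇒ no(WAW)  {0A/2Mu/1Ld/1B | 5r 1w}
  2. MEM→r3 ⇒ go  {0A/2Mu/0Ld/1B | 4r 0w}
  3. MUL→r2 ⇒ no(WR_PORT)  {0A/2Mu/0Ld/1B | 4r 0w}
  4. MUL→r3 ⇒ no(WR_PORT)  {0A/2Mu/0Ld/1B | 4r 0w}
  5. ALU→r4 ⇒ no(FU)  {0A/2Mu/0Ld/1B | 4r 0w}
  6. MUL→r5 ⇒ no(WR_PORT)  {0A/2Mu/0Ld/1B | 4r 0w}

issued = [0, 2]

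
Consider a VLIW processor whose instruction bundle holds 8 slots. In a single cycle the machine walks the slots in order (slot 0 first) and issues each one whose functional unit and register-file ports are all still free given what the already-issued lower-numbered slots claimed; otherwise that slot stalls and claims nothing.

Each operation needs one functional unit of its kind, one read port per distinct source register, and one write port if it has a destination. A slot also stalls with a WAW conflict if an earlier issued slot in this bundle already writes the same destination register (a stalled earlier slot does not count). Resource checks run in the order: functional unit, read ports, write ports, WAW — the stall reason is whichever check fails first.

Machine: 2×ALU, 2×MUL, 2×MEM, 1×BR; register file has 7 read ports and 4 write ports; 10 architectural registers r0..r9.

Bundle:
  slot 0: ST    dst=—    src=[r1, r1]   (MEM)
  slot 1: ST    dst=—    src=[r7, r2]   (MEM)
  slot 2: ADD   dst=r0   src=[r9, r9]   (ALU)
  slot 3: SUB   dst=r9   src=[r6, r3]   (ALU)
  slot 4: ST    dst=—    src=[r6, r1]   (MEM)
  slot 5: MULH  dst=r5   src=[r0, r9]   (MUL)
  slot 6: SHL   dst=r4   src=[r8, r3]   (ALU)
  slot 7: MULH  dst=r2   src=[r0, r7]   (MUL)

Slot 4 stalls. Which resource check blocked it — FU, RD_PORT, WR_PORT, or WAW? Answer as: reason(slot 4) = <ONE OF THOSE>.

reason(slot 4) = FU

(0) want 1×MEM +1rd +0wr — yes → AL2|MU2|ME1|BR1|rd6|wr4
(1) want 1×MEM +2rd +0wr — yes → AL2|MU2|ME0|BR1|rd4|wr4
(2) want 1×ALU +1rd +1wr — yes → AL1|MU2|ME0|BR1|rd3|wr3
(3) want 1×ALU +2rd +1wr — yes → AL0|MU2|ME0|BR1|rd1|wr2
(4) want 1×MEM +2rd +0wr — FU → AL0|MU2|ME0|BR1|rd1|wr2
(5) want 1×MUL +2rd +1wr — RD_PORT → AL0|MU2|ME0|BR1|rd1|wr2
(6) want 1×ALU +2rd +1wr — FU → AL0|MU2|ME0|BR1|rd1|wr2
(7) want 1×MUL +2rd +1wr — RD_PORT → AL0|MU2|ME0|BR1|rd1|wr2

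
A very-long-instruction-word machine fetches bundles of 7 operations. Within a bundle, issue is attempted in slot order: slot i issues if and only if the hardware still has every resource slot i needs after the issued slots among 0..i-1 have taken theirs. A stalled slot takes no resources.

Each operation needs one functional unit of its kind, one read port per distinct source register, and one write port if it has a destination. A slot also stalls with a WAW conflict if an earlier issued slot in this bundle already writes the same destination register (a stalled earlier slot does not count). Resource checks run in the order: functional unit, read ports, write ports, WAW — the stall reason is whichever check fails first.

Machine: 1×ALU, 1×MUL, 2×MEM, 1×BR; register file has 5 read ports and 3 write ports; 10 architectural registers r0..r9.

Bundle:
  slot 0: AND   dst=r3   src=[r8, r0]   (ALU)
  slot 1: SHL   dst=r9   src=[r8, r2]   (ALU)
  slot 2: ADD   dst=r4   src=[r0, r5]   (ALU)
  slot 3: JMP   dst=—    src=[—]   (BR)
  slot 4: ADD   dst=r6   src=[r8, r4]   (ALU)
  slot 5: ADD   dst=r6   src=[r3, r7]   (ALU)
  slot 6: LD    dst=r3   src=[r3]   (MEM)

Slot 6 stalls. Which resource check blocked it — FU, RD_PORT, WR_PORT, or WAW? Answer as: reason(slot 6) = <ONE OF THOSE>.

(0) want 1×ALU +2rd +1wr — yes → AL0|MU1|ME2|BR1|rd3|wr2
(1) want 1×ALU +2rd +1wr — FU → AL0|MU1|ME2|BR1|rd3|wr2
(2) want 1×ALU +2rd +1wr — FU → AL0|MU1|ME2|BR1|rd3|wr2
(3) want 1×BR +0rd +0wr — yes → AL0|MU1|ME2|BR0|rd3|wr2
(4) want 1×ALU +2rd +1wr — FU → AL0|MU1|ME2|BR0|rd3|wr2
(5) want 1×ALU +2rd +1wr — FU → AL0|MU1|ME2|BR0|rd3|wr2
(6) want 1×MEM +1rd +1wr — WAW → AL0|MU1|ME2|BR0|rd3|wr2

reason(slot 6) = WAW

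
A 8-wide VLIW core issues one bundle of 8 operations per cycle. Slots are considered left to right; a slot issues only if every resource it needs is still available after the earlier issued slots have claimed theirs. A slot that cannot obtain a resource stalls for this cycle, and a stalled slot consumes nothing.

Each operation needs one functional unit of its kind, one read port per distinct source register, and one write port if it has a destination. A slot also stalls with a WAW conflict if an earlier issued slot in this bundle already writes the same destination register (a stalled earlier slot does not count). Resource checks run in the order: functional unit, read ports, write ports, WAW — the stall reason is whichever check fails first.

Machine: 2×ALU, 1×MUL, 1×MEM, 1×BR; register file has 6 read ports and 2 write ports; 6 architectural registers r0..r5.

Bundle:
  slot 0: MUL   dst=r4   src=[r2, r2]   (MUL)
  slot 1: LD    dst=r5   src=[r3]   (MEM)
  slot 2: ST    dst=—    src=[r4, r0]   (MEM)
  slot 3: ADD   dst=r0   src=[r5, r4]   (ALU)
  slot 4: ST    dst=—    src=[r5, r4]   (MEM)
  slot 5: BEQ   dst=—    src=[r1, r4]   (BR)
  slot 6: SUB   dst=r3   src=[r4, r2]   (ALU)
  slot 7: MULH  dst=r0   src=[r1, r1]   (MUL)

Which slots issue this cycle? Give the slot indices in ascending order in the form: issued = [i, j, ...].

  0. MUL→r4 ⇒ go  {2A/0Mu/1Ld/1B | 5r 1w}
  1. MEM→r5 ⇒ go  {2A/0Mu/0Ld/1B | 4r 0w}
  2. MEM ⇒ no(FU)  {2A/0Mu/0Ld/1B | 4r 0w}
  3. ALU→r0 ⇒ no(WR_PORT)  {2A/0Mu/0Ld/1B | 4r 0w}
  4. MEM ⇒ no(FU)  {2A/0Mu/0Ld/1B | 4r 0w}
  5. BR ⇒ go  {2A/0Mu/0Ld/0B | 2r 0w}
  6. ALU→r3 ⇒ no(WR_PORT)  {2A/0Mu/0Ld/0B | 2r 0w}
  7. MUL→r0 ⇒ no(FU)  {2A/0Mu/0Ld/0B | 2r 0w}

issued = [0, 1, 5]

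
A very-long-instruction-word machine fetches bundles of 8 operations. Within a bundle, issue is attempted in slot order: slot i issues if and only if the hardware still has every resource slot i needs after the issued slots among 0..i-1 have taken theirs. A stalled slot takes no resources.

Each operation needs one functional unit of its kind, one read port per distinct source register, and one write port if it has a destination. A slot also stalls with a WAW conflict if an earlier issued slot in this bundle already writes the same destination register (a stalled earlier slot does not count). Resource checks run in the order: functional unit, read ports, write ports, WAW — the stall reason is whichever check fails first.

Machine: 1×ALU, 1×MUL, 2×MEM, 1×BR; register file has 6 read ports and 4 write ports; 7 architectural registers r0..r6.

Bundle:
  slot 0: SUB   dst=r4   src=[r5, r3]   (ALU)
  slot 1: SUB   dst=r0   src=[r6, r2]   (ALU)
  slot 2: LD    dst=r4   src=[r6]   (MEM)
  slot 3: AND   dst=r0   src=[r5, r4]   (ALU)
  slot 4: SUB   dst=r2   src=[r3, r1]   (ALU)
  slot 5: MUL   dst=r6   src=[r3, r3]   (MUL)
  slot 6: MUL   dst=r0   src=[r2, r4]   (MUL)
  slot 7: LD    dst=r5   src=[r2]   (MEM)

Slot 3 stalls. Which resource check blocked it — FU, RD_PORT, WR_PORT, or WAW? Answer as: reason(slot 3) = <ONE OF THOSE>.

#0 ALU src=r5,r3 dispatched  <A:0 Mu:1 Ld:2 B:1 rd:4 wr:3>
#1 ALU src=r6,r2 held:FU  <A:0 Mu:1 Ld:2 B:1 rd:4 wr:3>
#2 MEM src=r6 held:WAW  <A:0 Mu:1 Ld:2 B:1 rd:4 wr:3>
#3 ALU src=r5,r4 held:FU  <A:0 Mu:1 Ld:2 B:1 rd:4 wr:3>
#4 ALU src=r3,r1 held:FU  <A:0 Mu:1 Ld:2 B:1 rd:4 wr:3>
#5 MUL src=r3,r3 dispatched  <A:0 Mu:0 Ld:2 B:1 rd:3 wr:2>
#6 MUL src=r2,r4 held:FU  <A:0 Mu:0 Ld:2 B:1 rd:3 wr:2>
#7 MEM src=r2 dispatched  <A:0 Mu:0 Ld:1 B:1 rd:2 wr:1>

reason(slot 3) = FU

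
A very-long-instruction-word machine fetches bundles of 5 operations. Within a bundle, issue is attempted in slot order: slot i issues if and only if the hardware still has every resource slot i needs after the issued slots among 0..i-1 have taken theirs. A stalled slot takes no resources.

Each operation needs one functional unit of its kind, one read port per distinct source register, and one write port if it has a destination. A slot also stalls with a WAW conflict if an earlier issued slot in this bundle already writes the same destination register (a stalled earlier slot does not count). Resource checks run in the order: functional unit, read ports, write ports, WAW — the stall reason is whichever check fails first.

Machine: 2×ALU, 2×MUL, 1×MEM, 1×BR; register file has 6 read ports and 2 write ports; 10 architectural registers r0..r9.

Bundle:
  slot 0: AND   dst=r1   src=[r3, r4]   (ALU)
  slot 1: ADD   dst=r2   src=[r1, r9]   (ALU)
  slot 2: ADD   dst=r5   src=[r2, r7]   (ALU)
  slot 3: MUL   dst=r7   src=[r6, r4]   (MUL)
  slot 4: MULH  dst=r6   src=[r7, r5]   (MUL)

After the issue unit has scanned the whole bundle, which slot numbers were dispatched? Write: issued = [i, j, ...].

  0. ALU→r1 ⇒ go  {1A/2Mu/1Ld/1B | 4r 1w}
  1. ALU→r2 ⇒ go  {0A/2Mu/1Ld/1B | 2r 0w}
  2. ALU→r5 ⇒ no(FU)  {0A/2Mu/1Ld/1B | 2r 0w}
  3. MUL→r7 ⇒ no(WR_PORT)  {0A/2Mu/1Ld/1B | 2r 0w}
  4. MUL→r6 ⇒ no(WR_PORT)  {0A/2Mu/1Ld/1B | 2r 0w}

issued = [0, 1]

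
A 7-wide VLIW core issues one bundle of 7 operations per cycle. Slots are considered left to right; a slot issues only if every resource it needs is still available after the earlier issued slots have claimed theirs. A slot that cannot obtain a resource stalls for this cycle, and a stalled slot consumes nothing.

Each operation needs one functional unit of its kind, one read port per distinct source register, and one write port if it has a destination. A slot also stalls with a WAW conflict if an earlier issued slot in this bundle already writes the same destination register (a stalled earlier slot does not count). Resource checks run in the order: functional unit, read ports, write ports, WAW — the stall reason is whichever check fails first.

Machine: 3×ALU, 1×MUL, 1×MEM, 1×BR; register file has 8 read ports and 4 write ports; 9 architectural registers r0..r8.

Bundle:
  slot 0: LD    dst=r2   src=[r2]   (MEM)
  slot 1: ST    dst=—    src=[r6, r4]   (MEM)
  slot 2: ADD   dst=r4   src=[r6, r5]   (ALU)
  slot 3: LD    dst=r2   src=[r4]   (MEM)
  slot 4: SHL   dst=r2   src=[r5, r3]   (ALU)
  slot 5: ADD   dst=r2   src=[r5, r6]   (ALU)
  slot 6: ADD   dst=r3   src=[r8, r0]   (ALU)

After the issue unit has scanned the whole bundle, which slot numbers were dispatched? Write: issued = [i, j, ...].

(0) want 1×MEM +1rd +1wr — yes → AL3|MU1|ME0|BR1|rd7|wr3
(1) want 1×MEM +2rd +0wr — FU → AL3|MU1|ME0|BR1|rd7|wr3
(2) want 1×ALU +2rd +1wr — yes → AL2|MU1|ME0|BR1|rd5|wr2
(3) want 1×MEM +1rd +1wr — FU → AL2|MU1|ME0|BR1|rd5|wr2
(4) want 1×ALU +2rd +1wr — WAW → AL2|MU1|ME0|BR1|rd5|wr2
(5) want 1×ALU +2rd +1wr — WAW → AL2|MU1|ME0|BR1|rd5|wr2
(6) want 1×ALU +2rd +1wr — yes → AL1|MU1|ME0|BR1|rd3|wr1

issued = [0, 2, 6]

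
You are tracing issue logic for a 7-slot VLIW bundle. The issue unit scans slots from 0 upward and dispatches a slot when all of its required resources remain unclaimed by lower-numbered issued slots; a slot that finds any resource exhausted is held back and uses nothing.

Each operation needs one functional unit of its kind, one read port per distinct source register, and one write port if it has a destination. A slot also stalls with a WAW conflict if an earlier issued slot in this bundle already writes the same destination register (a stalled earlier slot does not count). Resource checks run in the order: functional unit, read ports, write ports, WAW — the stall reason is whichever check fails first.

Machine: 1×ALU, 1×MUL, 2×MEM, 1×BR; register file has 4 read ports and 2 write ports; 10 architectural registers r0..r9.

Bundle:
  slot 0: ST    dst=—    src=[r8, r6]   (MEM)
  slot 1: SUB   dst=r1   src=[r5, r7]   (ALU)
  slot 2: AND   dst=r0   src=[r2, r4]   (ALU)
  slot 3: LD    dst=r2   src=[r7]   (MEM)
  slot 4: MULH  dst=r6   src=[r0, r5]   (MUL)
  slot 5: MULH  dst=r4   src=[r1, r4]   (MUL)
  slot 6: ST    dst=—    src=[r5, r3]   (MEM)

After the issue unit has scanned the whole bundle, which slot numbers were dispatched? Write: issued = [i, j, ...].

issued = [0, 1]

(0) want 1×MEM +2rd +0wr — yes → AL1|MU1|ME1|BR1|rd2|wr2
(1) want 1×ALU +2rd +1wr — yes → AL0|MU1|ME1|BR1|rd0|wr1
(2) want 1×ALU +2rd +1wr — FU → AL0|MU1|ME1|BR1|rd0|wr1
(3) want 1×MEM +1rd +1wr — RD_PORT → AL0|MU1|ME1|BR1|rd0|wr1
(4) want 1×MUL +2rd +1wr — RD_PORT → AL0|MU1|ME1|BR1|rd0|wr1
(5) want 1×MUL +2rd +1wr — RD_PORT → AL0|MU1|ME1|BR1|rd0|wr1
(6) want 1×MEM +2rd +0wr — RD_PORT → AL0|MU1|ME1|BR1|rd0|wr1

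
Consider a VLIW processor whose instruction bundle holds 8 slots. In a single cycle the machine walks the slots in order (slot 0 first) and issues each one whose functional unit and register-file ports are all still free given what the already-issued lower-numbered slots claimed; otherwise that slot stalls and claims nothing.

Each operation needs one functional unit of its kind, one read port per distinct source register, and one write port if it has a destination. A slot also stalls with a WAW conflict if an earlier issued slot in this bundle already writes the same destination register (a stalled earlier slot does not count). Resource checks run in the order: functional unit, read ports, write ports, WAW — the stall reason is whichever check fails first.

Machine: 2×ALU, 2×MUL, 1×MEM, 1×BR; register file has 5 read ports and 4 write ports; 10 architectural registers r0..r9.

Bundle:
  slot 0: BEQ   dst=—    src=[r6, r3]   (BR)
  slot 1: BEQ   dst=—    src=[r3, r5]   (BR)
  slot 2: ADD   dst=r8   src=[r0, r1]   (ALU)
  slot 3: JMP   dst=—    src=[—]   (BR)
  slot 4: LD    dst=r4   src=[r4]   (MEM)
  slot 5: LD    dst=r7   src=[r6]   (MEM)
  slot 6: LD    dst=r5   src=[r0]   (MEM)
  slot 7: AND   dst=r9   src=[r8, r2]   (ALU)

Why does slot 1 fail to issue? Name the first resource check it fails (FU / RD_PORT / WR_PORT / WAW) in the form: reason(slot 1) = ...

reason(slot 1) = FU

[0] BR needs rd=2 wr=0: ok; after: ALU=2 MUL=2 MEM=1 BR=0, R=3, W=4
[1] BR needs rd=2 wr=0: FU; after: ALU=2 MUL=2 MEM=1 BR=0, R=3, W=4
[2] ALU needs rd=2 wr=1: ok; after: ALU=1 MUL=2 MEM=1 BR=0, R=1, W=3
[3] BR needs rd=0 wr=0: FU; after: ALU=1 MUL=2 MEM=1 BR=0, R=1, W=3
[4] MEM needs rd=1 wr=1: ok; after: ALU=1 MUL=2 MEM=0 BR=0, R=0, W=2
[5] MEM needs rd=1 wr=1: FU; after: ALU=1 MUL=2 MEM=0 BR=0, R=0, W=2
[6] MEM needs rd=1 wr=1: FU; after: ALU=1 MUL=2 MEM=0 BR=0, R=0, W=2
[7] ALU needs rd=2 wr=1: RD_PORT; after: ALU=1 MUL=2 MEM=0 BR=0, R=0, W=2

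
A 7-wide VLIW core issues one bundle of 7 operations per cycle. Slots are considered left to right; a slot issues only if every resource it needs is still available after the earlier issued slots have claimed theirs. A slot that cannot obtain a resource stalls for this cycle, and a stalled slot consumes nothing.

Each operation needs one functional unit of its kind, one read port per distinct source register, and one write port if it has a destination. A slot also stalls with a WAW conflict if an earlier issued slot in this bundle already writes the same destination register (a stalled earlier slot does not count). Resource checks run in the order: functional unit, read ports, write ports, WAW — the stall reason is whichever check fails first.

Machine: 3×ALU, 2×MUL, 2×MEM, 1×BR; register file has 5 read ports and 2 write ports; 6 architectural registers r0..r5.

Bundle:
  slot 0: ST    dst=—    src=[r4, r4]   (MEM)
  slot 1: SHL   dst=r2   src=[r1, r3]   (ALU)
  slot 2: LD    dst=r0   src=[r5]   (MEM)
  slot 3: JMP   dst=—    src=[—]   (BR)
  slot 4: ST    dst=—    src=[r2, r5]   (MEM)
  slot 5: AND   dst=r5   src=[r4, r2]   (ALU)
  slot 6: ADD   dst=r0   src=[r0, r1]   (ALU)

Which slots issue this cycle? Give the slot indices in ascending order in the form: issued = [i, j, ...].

issued = [0, 1, 2, 3]

#0 MEM src=r4,r4 dispatched  <A:3 Mu:2 Ld:1 B:1 rd:4 wr:2>
#1 ALU src=r1,r3 dispatched  <A:2 Mu:2 Ld:1 B:1 rd:2 wr:1>
#2 MEM src=r5 dispatched  <A:2 Mu:2 Ld:0 B:1 rd:1 wr:0>
#3 BR src=- dispatched  <A:2 Mu:2 Ld:0 B:0 rd:1 wr:0>
#4 MEM src=r2,r5 held:FU  <A:2 Mu:2 Ld:0 B:0 rd:1 wr:0>
#5 ALU src=r4,r2 held:RD_PORT  <A:2 Mu:2 Ld:0 B:0 rd:1 wr:0>
#6 ALU src=r0,r1 held:RD_PORT  <A:2 Mu:2 Ld:0 B:0 rd:1 wr:0>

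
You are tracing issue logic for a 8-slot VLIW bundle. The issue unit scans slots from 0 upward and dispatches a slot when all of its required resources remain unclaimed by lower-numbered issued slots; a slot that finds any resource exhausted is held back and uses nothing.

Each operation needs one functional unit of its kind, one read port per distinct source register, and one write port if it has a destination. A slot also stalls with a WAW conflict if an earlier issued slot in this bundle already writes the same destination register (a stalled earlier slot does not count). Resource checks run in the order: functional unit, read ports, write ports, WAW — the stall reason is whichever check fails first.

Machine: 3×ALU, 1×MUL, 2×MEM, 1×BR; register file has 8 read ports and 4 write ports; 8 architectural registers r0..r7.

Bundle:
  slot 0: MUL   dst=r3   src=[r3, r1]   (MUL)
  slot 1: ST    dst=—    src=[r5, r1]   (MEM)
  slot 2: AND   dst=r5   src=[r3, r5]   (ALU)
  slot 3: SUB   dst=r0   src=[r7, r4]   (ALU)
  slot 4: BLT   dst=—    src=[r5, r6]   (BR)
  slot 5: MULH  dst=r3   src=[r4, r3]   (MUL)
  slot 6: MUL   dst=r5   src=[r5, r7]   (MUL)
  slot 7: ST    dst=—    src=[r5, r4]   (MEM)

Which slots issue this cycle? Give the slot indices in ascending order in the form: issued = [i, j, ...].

#0 MUL src=r3,r1 dispatched  <A:3 Mu:0 Ld:2 B:1 rd:6 wr:3>
#1 MEM src=r5,r1 dispatched  <A:3 Mu:0 Ld:1 B:1 rd:4 wr:3>
#2 ALU src=r3,r5 dispatched  <A:2 Mu:0 Ld:1 B:1 rd:2 wr:2>
#3 ALU src=r7,r4 dispatched  <A:1 Mu:0 Ld:1 B:1 rd:0 wr:1>
#4 BR src=r5,r6 held:RD_PORT  <A:1 Mu:0 Ld:1 B:1 rd:0 wr:1>
#5 MUL src=r4,r3 held:FU  <A:1 Mu:0 Ld:1 B:1 rd:0 wr:1>
#6 MUL src=r5,r7 held:FU  <A:1 Mu:0 Ld:1 B:1 rd:0 wr:1>
#7 MEM src=r5,r4 held:RD_PORT  <A:1 Mu:0 Ld:1 B:1 rd:0 wr:1>

issued = [0, 1, 2, 3]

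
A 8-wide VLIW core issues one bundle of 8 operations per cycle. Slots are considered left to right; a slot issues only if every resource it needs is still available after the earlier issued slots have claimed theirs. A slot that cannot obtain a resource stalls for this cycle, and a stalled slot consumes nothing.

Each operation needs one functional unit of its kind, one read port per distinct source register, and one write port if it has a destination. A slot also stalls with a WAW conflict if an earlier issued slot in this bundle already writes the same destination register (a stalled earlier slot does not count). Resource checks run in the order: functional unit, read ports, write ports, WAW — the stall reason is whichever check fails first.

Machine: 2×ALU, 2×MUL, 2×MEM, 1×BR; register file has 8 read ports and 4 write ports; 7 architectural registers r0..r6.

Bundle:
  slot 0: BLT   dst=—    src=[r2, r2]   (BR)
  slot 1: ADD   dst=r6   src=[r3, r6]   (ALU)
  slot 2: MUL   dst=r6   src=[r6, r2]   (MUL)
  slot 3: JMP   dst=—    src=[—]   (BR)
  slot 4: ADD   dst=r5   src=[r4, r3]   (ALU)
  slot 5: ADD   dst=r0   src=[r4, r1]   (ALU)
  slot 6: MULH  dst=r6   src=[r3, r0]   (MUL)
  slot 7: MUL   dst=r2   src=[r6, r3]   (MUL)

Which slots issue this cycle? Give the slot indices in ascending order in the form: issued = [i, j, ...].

  0. BR ⇒ go  {2A/2Mu/2Ld/0B | 7r 4w}
  1. ALU→r6 ⇒ go  {1A/2Mu/2Ld/0B | 5r 3w}
  2. MUL→r6 ⇒ no(WAW)  {1A/2Mu/2Ld/0B | 5r 3w}
  3. BR ⇒ no(FU)  {1A/2Mu/2Ld/0B | 5r 3w}
  4. ALU→r5 ⇒ go  {0A/2Mu/2Ld/0B | 3r 2w}
  5. ALU→r0 ⇒ no(FU)  {0A/2Mu/2Ld/0B | 3r 2w}
  6. MUL→r6 ⇒ no(WAW)  {0A/2Mu/2Ld/0B | 3r 2w}
  7. MUL→r2 ⇒ go  {0A/1Mu/2Ld/0B | 1r 1w}

issued = [0, 1, 4, 7]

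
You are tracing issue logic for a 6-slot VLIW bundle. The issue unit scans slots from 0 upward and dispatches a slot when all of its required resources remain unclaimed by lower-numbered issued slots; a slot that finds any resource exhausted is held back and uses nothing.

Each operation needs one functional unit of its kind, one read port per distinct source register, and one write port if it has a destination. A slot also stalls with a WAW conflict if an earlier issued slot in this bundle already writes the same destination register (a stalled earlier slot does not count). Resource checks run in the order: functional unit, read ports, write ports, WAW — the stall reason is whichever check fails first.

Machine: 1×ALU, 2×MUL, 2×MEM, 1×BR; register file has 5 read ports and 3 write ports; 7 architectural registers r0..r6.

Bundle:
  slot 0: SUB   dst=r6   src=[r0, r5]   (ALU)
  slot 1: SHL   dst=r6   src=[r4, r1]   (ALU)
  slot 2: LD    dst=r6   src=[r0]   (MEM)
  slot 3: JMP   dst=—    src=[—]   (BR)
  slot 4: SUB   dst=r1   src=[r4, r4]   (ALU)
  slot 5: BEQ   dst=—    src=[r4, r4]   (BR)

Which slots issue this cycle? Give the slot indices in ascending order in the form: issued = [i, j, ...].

issued = [0, 3]

(0) want 1×ALU +2rd +1wr — yes → AL0|MU2|ME2|BR1|rd3|wr2
(1) want 1×ALU +2rd +1wr — FU → AL0|MU2|ME2|BR1|rd3|wr2
(2) want 1×MEM +1rd +1wr — WAW → AL0|MU2|ME2|BR1|rd3|wr2
(3) want 1×BR +0rd +0wr — yes → AL0|MU2|ME2|BR0|rd3|wr2
(4) want 1×ALU +1rd +1wr — FU → AL0|MU2|ME2|BR0|rd3|wr2
(5) want 1×BR +1rd +0wr — FU → AL0|MU2|ME2|BR0|rd3|wr2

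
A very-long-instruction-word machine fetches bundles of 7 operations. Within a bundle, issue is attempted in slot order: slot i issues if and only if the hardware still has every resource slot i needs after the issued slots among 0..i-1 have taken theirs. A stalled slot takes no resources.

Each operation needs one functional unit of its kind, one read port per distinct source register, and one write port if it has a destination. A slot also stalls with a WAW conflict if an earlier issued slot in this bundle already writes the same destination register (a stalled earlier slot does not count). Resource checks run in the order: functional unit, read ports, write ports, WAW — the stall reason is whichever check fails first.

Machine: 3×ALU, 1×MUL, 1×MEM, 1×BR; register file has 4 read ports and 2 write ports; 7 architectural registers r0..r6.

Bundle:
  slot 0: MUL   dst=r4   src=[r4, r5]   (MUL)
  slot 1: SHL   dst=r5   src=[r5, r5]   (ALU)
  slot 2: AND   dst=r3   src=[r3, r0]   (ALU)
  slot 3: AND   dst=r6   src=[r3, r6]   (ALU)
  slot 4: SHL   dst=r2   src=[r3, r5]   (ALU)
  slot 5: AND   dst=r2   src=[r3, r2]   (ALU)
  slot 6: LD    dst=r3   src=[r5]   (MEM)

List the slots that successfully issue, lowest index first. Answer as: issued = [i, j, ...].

(0) want 1×MUL +2rd +1wr — yes → AL3|MU0|ME1|BR1|rd2|wr1
(1) want 1×ALU +1rd +1wr — yes → AL2|MU0|ME1|BR1|rd1|wr0
(2) want 1×ALU +2rd +1wr — RD_PORT → AL2|MU0|ME1|BR1|rd1|wr0
(3) want 1×ALU +2rd +1wr — RD_PORT → AL2|MU0|ME1|BR1|rd1|wr0
(4) want 1×ALU +2rd +1wr — RD_PORT → AL2|MU0|ME1|BR1|rd1|wr0
(5) want 1×ALU +2rd +1wr — RD_PORT → AL2|MU0|ME1|BR1|rd1|wr0
(6) want 1×MEM +1rd +1wr — WR_PORT → AL2|MU0|ME1|BR1|rd1|wr0

issued = [0, 1]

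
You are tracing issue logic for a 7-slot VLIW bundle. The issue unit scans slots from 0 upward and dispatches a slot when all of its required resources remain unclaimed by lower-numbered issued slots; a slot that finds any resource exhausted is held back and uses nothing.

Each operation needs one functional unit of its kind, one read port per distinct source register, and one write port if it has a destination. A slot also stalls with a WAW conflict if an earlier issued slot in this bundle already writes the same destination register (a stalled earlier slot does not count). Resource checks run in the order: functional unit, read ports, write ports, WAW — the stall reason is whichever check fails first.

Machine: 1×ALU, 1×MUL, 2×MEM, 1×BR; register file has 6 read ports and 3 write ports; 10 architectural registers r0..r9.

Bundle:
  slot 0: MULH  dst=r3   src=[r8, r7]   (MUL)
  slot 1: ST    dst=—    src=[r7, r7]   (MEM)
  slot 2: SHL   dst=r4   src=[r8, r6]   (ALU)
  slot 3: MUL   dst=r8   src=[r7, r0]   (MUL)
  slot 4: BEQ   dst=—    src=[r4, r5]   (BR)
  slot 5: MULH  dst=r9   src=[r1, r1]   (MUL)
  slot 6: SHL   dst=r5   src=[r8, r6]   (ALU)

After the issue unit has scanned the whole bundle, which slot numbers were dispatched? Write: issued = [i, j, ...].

  0. MUL→r3 ⇒ go  {1A/0Mu/2Ld/1B | 4r 2w}
  1. MEM ⇒ go  {1A/0Mu/1Ld/1B | 3r 2w}
  2. ALU→r4 ⇒ go  {0A/0Mu/1Ld/1B | 1r 1w}
  3. MUL→r8 ⇒ no(FU)  {0A/0Mu/1Ld/1B | 1r 1w}
  4. BR ⇒ no(RD_PORT)  {0A/0Mu/1Ld/1B | 1r 1w}
  5. MUL→r9 ⇒ no(FU)  {0A/0Mu/1Ld/1B | 1r 1w}
  6. ALU→r5 ⇒ no(FU)  {0A/0Mu/1Ld/1B | 1r 1w}

issued = [0, 1, 2]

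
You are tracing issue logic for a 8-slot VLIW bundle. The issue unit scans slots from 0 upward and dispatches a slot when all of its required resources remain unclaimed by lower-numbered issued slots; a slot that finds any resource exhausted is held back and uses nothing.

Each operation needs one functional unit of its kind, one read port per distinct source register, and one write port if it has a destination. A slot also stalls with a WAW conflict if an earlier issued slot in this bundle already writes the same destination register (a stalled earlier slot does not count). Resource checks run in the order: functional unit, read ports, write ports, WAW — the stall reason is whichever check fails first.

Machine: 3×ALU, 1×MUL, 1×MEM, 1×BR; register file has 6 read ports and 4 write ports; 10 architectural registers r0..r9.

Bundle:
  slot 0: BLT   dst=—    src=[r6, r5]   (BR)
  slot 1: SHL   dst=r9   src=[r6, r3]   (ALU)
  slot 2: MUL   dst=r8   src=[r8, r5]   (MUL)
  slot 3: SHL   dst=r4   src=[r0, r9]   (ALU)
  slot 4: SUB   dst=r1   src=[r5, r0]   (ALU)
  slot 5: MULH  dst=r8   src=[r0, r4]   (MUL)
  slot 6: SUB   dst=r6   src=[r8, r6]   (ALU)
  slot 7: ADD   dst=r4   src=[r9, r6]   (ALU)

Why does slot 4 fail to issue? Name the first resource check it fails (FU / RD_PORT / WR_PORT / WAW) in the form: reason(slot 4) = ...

[0] BR needs rd=2 wr=0: ok; after: ALU=3 MUL=1 MEM=1 BR=0, R=4, W=4
[1] ALU needs rd=2 wr=1: ok; after: ALU=2 MUL=1 MEM=1 BR=0, R=2, W=3
[2] MUL needs rd=2 wr=1: ok; after: ALU=2 MUL=0 MEM=1 BR=0, R=0, W=2
[3] ALU needs rd=2 wr=1: RD_PORT; after: ALU=2 MUL=0 MEM=1 BR=0, R=0, W=2
[4] ALU needs rd=2 wr=1: RD_PORT; after: ALU=2 MUL=0 MEM=1 BR=0, R=0, W=2
[5] MUL needs rd=2 wr=1: FU; after: ALU=2 MUL=0 MEM=1 BR=0, R=0, W=2
[6] ALU needs rd=2 wr=1: RD_PORT; after: ALU=2 MUL=0 MEM=1 BR=0, R=0, W=2
[7] ALU needs rd=2 wr=1: RD_PORT; after: ALU=2 MUL=0 MEM=1 BR=0, R=0, W=2

reason(slot 4) = RD_PORT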